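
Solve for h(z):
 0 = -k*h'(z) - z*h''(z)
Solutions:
 h(z) = C1 + z^(1 - re(k))*(C2*sin(log(z)*Abs(im(k))) + C3*cos(log(z)*im(k)))


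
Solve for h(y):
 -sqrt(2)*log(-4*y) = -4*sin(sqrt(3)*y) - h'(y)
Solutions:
 h(y) = C1 + sqrt(2)*y*(log(-y) - 1) + 2*sqrt(2)*y*log(2) + 4*sqrt(3)*cos(sqrt(3)*y)/3


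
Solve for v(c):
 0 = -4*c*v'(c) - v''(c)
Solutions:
 v(c) = C1 + C2*erf(sqrt(2)*c)


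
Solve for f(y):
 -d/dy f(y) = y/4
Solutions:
 f(y) = C1 - y^2/8


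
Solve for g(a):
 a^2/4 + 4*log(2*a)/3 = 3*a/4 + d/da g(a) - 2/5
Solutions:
 g(a) = C1 + a^3/12 - 3*a^2/8 + 4*a*log(a)/3 - 14*a/15 + 4*a*log(2)/3


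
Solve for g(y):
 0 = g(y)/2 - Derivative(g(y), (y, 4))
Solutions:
 g(y) = C1*exp(-2^(3/4)*y/2) + C2*exp(2^(3/4)*y/2) + C3*sin(2^(3/4)*y/2) + C4*cos(2^(3/4)*y/2)


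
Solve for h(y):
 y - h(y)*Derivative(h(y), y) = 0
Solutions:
 h(y) = -sqrt(C1 + y^2)
 h(y) = sqrt(C1 + y^2)


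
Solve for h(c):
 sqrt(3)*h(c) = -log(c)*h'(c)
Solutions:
 h(c) = C1*exp(-sqrt(3)*li(c))


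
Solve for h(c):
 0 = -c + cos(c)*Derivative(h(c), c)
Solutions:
 h(c) = C1 + Integral(c/cos(c), c)


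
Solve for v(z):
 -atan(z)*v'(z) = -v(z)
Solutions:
 v(z) = C1*exp(Integral(1/atan(z), z))


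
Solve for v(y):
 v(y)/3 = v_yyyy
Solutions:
 v(y) = C1*exp(-3^(3/4)*y/3) + C2*exp(3^(3/4)*y/3) + C3*sin(3^(3/4)*y/3) + C4*cos(3^(3/4)*y/3)


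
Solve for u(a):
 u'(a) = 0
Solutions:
 u(a) = C1


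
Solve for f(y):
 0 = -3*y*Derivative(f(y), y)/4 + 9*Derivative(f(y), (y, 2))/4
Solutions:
 f(y) = C1 + C2*erfi(sqrt(6)*y/6)


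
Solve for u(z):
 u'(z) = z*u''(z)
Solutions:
 u(z) = C1 + C2*z^2


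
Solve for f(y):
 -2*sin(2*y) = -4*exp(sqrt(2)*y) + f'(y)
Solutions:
 f(y) = C1 + 2*sqrt(2)*exp(sqrt(2)*y) + cos(2*y)


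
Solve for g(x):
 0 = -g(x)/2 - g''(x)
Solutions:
 g(x) = C1*sin(sqrt(2)*x/2) + C2*cos(sqrt(2)*x/2)


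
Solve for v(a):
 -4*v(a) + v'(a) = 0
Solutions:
 v(a) = C1*exp(4*a)


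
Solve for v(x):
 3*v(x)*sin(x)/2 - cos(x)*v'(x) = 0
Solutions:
 v(x) = C1/cos(x)^(3/2)


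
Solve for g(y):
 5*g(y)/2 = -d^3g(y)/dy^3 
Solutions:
 g(y) = C3*exp(-2^(2/3)*5^(1/3)*y/2) + (C1*sin(2^(2/3)*sqrt(3)*5^(1/3)*y/4) + C2*cos(2^(2/3)*sqrt(3)*5^(1/3)*y/4))*exp(2^(2/3)*5^(1/3)*y/4)


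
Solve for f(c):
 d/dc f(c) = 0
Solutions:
 f(c) = C1


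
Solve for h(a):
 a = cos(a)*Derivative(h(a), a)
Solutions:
 h(a) = C1 + Integral(a/cos(a), a)


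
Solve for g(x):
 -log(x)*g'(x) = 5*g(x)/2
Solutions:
 g(x) = C1*exp(-5*li(x)/2)


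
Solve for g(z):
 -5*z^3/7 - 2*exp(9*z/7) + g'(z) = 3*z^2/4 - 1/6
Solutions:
 g(z) = C1 + 5*z^4/28 + z^3/4 - z/6 + 14*exp(9*z/7)/9


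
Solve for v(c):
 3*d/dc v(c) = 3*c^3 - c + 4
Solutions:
 v(c) = C1 + c^4/4 - c^2/6 + 4*c/3


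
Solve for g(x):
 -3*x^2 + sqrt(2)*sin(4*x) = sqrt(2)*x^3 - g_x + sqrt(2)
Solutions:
 g(x) = C1 + sqrt(2)*x^4/4 + x^3 + sqrt(2)*x + sqrt(2)*cos(4*x)/4


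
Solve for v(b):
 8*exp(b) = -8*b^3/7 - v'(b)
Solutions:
 v(b) = C1 - 2*b^4/7 - 8*exp(b)


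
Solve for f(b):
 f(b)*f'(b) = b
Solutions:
 f(b) = -sqrt(C1 + b^2)
 f(b) = sqrt(C1 + b^2)


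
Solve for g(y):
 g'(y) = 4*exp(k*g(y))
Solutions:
 g(y) = Piecewise((log(-1/(C1*k + 4*k*y))/k, Ne(k, 0)), (nan, True))
 g(y) = Piecewise((C1 + 4*y, Eq(k, 0)), (nan, True))


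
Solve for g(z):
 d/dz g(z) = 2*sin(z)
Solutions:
 g(z) = C1 - 2*cos(z)


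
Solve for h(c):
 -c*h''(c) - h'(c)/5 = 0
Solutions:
 h(c) = C1 + C2*c^(4/5)


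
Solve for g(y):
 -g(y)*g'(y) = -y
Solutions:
 g(y) = -sqrt(C1 + y^2)
 g(y) = sqrt(C1 + y^2)


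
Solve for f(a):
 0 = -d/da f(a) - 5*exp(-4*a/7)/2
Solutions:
 f(a) = C1 + 35*exp(-4*a/7)/8


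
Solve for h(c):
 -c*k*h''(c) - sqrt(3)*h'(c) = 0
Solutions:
 h(c) = C1 + c^(((re(k) - sqrt(3))*re(k) + im(k)^2)/(re(k)^2 + im(k)^2))*(C2*sin(sqrt(3)*log(c)*Abs(im(k))/(re(k)^2 + im(k)^2)) + C3*cos(sqrt(3)*log(c)*im(k)/(re(k)^2 + im(k)^2)))


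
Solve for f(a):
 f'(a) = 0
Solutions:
 f(a) = C1


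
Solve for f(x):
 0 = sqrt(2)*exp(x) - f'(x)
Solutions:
 f(x) = C1 + sqrt(2)*exp(x)


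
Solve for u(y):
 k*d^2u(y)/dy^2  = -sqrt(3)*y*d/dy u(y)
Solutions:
 u(y) = C1 + C2*sqrt(k)*erf(sqrt(2)*3^(1/4)*y*sqrt(1/k)/2)


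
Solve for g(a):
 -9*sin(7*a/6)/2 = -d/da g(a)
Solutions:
 g(a) = C1 - 27*cos(7*a/6)/7


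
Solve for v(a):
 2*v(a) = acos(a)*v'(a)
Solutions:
 v(a) = C1*exp(2*Integral(1/acos(a), a))


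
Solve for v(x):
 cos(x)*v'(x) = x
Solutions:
 v(x) = C1 + Integral(x/cos(x), x)


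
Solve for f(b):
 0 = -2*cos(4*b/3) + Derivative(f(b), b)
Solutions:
 f(b) = C1 + 3*sin(4*b/3)/2


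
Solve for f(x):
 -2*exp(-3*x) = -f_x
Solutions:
 f(x) = C1 - 2*exp(-3*x)/3


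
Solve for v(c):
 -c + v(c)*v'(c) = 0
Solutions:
 v(c) = -sqrt(C1 + c^2)
 v(c) = sqrt(C1 + c^2)


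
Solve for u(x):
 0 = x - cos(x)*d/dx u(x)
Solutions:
 u(x) = C1 + Integral(x/cos(x), x)


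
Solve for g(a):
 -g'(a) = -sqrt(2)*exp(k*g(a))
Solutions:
 g(a) = Piecewise((log(-1/(C1*k + sqrt(2)*a*k))/k, Ne(k, 0)), (nan, True))
 g(a) = Piecewise((C1 + sqrt(2)*a, Eq(k, 0)), (nan, True))


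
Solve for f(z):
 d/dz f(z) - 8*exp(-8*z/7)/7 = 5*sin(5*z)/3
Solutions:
 f(z) = C1 - cos(5*z)/3 - 1/exp(z)^(8/7)


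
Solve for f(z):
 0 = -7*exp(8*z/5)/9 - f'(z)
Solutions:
 f(z) = C1 - 35*exp(8*z/5)/72


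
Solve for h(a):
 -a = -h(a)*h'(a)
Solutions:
 h(a) = -sqrt(C1 + a^2)
 h(a) = sqrt(C1 + a^2)


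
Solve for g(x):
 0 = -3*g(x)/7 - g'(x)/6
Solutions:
 g(x) = C1*exp(-18*x/7)


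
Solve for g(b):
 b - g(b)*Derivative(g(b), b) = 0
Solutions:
 g(b) = -sqrt(C1 + b^2)
 g(b) = sqrt(C1 + b^2)


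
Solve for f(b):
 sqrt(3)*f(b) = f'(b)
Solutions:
 f(b) = C1*exp(sqrt(3)*b)


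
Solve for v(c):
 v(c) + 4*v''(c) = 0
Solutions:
 v(c) = C1*sin(c/2) + C2*cos(c/2)


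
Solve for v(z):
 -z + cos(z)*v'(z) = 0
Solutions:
 v(z) = C1 + Integral(z/cos(z), z)


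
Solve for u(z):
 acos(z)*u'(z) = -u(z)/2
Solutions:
 u(z) = C1*exp(-Integral(1/acos(z), z)/2)


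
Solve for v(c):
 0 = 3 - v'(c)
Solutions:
 v(c) = C1 + 3*c


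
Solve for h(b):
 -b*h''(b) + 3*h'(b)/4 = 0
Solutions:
 h(b) = C1 + C2*b^(7/4)


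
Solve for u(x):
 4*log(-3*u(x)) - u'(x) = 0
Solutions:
 -Integral(1/(log(-_y) + log(3)), (_y, u(x)))/4 = C1 - x


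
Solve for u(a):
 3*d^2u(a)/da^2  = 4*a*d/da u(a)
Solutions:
 u(a) = C1 + C2*erfi(sqrt(6)*a/3)


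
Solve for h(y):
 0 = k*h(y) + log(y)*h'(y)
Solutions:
 h(y) = C1*exp(-k*li(y))


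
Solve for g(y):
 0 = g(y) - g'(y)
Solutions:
 g(y) = C1*exp(y)


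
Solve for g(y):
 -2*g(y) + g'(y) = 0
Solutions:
 g(y) = C1*exp(2*y)


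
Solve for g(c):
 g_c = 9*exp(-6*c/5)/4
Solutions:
 g(c) = C1 - 15*exp(-6*c/5)/8


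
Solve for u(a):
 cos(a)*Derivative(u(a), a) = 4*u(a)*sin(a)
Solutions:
 u(a) = C1/cos(a)^4


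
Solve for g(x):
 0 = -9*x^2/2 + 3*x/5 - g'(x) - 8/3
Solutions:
 g(x) = C1 - 3*x^3/2 + 3*x^2/10 - 8*x/3


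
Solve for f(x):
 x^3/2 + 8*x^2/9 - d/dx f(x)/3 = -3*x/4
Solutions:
 f(x) = C1 + 3*x^4/8 + 8*x^3/9 + 9*x^2/8


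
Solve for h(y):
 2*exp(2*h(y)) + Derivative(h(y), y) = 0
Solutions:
 h(y) = log(-sqrt(-1/(C1 - 2*y))) - log(2)/2
 h(y) = log(-1/(C1 - 2*y))/2 - log(2)/2


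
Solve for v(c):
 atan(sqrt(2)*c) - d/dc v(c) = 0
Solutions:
 v(c) = C1 + c*atan(sqrt(2)*c) - sqrt(2)*log(2*c^2 + 1)/4


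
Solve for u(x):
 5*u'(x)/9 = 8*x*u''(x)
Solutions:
 u(x) = C1 + C2*x^(77/72)


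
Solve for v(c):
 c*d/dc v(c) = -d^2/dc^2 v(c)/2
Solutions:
 v(c) = C1 + C2*erf(c)


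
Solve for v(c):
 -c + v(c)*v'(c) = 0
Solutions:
 v(c) = -sqrt(C1 + c^2)
 v(c) = sqrt(C1 + c^2)


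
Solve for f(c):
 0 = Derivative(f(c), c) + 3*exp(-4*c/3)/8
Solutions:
 f(c) = C1 + 9*exp(-4*c/3)/32


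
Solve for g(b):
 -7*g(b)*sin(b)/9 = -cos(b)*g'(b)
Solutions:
 g(b) = C1/cos(b)^(7/9)


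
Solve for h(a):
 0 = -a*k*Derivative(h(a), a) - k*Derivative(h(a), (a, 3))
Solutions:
 h(a) = C1 + Integral(C2*airyai(-a) + C3*airybi(-a), a)


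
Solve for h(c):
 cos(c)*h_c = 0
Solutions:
 h(c) = C1


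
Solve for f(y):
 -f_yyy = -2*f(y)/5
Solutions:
 f(y) = C3*exp(2^(1/3)*5^(2/3)*y/5) + (C1*sin(2^(1/3)*sqrt(3)*5^(2/3)*y/10) + C2*cos(2^(1/3)*sqrt(3)*5^(2/3)*y/10))*exp(-2^(1/3)*5^(2/3)*y/10)


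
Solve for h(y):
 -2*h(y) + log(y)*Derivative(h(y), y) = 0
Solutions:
 h(y) = C1*exp(2*li(y))


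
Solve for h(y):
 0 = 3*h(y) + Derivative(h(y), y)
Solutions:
 h(y) = C1*exp(-3*y)


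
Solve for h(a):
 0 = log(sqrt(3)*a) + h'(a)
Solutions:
 h(a) = C1 - a*log(a) - a*log(3)/2 + a


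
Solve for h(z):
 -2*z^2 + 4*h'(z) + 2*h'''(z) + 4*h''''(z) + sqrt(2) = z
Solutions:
 h(z) = C1 + C2*exp(z*(-2 + (6*sqrt(330) + 109)^(-1/3) + (6*sqrt(330) + 109)^(1/3))/12)*sin(sqrt(3)*z*(-(6*sqrt(330) + 109)^(1/3) + (6*sqrt(330) + 109)^(-1/3))/12) + C3*exp(z*(-2 + (6*sqrt(330) + 109)^(-1/3) + (6*sqrt(330) + 109)^(1/3))/12)*cos(sqrt(3)*z*(-(6*sqrt(330) + 109)^(1/3) + (6*sqrt(330) + 109)^(-1/3))/12) + C4*exp(-z*((6*sqrt(330) + 109)^(-1/3) + 1 + (6*sqrt(330) + 109)^(1/3))/6) + z^3/6 + z^2/8 - z/2 - sqrt(2)*z/4


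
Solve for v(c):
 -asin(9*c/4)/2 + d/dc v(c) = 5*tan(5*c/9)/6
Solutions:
 v(c) = C1 + c*asin(9*c/4)/2 + sqrt(16 - 81*c^2)/18 - 3*log(cos(5*c/9))/2


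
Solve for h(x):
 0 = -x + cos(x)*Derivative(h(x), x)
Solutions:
 h(x) = C1 + Integral(x/cos(x), x)


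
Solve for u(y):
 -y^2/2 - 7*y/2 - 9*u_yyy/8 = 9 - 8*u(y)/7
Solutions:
 u(y) = C3*exp(4*147^(1/3)*y/21) + 7*y^2/16 + 49*y/16 + (C1*sin(2*3^(5/6)*7^(2/3)*y/21) + C2*cos(2*3^(5/6)*7^(2/3)*y/21))*exp(-2*147^(1/3)*y/21) + 63/8


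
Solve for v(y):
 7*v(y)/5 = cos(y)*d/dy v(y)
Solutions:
 v(y) = C1*(sin(y) + 1)^(7/10)/(sin(y) - 1)^(7/10)


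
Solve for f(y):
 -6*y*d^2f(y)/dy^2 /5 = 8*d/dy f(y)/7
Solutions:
 f(y) = C1 + C2*y^(1/21)


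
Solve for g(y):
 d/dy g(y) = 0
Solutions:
 g(y) = C1


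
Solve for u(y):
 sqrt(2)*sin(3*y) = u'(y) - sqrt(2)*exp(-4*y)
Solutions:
 u(y) = C1 - sqrt(2)*cos(3*y)/3 - sqrt(2)*exp(-4*y)/4


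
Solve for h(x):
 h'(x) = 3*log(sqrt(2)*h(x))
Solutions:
 -2*Integral(1/(2*log(_y) + log(2)), (_y, h(x)))/3 = C1 - x


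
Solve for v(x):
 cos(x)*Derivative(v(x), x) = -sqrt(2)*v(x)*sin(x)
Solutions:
 v(x) = C1*cos(x)^(sqrt(2))


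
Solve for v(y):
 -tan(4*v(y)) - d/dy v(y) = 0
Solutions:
 v(y) = -asin(C1*exp(-4*y))/4 + pi/4
 v(y) = asin(C1*exp(-4*y))/4


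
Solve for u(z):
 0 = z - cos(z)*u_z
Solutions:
 u(z) = C1 + Integral(z/cos(z), z)


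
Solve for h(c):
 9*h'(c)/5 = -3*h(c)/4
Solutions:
 h(c) = C1*exp(-5*c/12)


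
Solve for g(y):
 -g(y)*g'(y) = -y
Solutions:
 g(y) = -sqrt(C1 + y^2)
 g(y) = sqrt(C1 + y^2)


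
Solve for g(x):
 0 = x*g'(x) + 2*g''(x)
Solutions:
 g(x) = C1 + C2*erf(x/2)


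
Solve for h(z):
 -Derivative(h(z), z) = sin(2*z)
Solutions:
 h(z) = C1 + cos(2*z)/2


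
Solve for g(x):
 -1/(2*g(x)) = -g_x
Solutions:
 g(x) = -sqrt(C1 + x)
 g(x) = sqrt(C1 + x)


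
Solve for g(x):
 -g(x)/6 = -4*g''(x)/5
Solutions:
 g(x) = C1*exp(-sqrt(30)*x/12) + C2*exp(sqrt(30)*x/12)


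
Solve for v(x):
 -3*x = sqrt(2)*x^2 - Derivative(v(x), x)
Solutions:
 v(x) = C1 + sqrt(2)*x^3/3 + 3*x^2/2


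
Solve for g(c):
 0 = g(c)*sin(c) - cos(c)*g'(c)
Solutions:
 g(c) = C1/cos(c)


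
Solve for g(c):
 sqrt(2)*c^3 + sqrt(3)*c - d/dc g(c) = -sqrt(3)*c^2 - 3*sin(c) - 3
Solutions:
 g(c) = C1 + sqrt(2)*c^4/4 + sqrt(3)*c^3/3 + sqrt(3)*c^2/2 + 3*c - 3*cos(c)


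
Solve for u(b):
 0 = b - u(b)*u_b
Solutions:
 u(b) = -sqrt(C1 + b^2)
 u(b) = sqrt(C1 + b^2)


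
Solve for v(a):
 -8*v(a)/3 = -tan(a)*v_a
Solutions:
 v(a) = C1*sin(a)^(8/3)


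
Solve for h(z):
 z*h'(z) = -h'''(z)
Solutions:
 h(z) = C1 + Integral(C2*airyai(-z) + C3*airybi(-z), z)


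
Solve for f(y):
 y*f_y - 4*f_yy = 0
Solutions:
 f(y) = C1 + C2*erfi(sqrt(2)*y/4)


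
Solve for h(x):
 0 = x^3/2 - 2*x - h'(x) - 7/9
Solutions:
 h(x) = C1 + x^4/8 - x^2 - 7*x/9


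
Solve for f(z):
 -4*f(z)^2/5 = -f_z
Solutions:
 f(z) = -5/(C1 + 4*z)


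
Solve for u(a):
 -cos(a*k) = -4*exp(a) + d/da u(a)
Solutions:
 u(a) = C1 + 4*exp(a) - sin(a*k)/k


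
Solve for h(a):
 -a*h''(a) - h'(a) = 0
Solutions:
 h(a) = C1 + C2*log(a)


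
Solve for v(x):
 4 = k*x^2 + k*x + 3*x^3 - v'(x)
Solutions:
 v(x) = C1 + k*x^3/3 + k*x^2/2 + 3*x^4/4 - 4*x


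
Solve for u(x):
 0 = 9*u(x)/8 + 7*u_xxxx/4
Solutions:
 u(x) = (C1*sin(2^(1/4)*sqrt(3)*7^(3/4)*x/14) + C2*cos(2^(1/4)*sqrt(3)*7^(3/4)*x/14))*exp(-2^(1/4)*sqrt(3)*7^(3/4)*x/14) + (C3*sin(2^(1/4)*sqrt(3)*7^(3/4)*x/14) + C4*cos(2^(1/4)*sqrt(3)*7^(3/4)*x/14))*exp(2^(1/4)*sqrt(3)*7^(3/4)*x/14)


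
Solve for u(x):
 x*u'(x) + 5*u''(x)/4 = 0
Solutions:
 u(x) = C1 + C2*erf(sqrt(10)*x/5)


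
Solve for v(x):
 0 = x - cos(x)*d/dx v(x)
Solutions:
 v(x) = C1 + Integral(x/cos(x), x)


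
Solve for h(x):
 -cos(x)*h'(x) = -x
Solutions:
 h(x) = C1 + Integral(x/cos(x), x)


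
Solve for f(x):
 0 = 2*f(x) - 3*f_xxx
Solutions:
 f(x) = C3*exp(2^(1/3)*3^(2/3)*x/3) + (C1*sin(2^(1/3)*3^(1/6)*x/2) + C2*cos(2^(1/3)*3^(1/6)*x/2))*exp(-2^(1/3)*3^(2/3)*x/6)


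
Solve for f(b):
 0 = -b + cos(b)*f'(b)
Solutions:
 f(b) = C1 + Integral(b/cos(b), b)


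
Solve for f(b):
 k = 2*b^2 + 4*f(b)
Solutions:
 f(b) = -b^2/2 + k/4


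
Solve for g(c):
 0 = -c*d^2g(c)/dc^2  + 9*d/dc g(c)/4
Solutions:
 g(c) = C1 + C2*c^(13/4)


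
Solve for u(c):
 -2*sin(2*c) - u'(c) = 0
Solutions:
 u(c) = C1 + cos(2*c)


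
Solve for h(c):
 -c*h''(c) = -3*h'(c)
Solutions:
 h(c) = C1 + C2*c^4


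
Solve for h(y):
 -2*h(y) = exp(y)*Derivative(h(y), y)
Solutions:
 h(y) = C1*exp(2*exp(-y))


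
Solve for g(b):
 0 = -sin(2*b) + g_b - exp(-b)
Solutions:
 g(b) = C1 - cos(2*b)/2 - exp(-b)


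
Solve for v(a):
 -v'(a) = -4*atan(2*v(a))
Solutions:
 Integral(1/atan(2*_y), (_y, v(a))) = C1 + 4*a


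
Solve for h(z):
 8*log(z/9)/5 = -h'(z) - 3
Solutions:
 h(z) = C1 - 8*z*log(z)/5 - 7*z/5 + 16*z*log(3)/5


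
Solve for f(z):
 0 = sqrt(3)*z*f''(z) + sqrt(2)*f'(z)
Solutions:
 f(z) = C1 + C2*z^(1 - sqrt(6)/3)


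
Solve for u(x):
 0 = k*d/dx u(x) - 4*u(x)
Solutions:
 u(x) = C1*exp(4*x/k)


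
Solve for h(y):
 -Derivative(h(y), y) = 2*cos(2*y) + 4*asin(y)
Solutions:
 h(y) = C1 - 4*y*asin(y) - 4*sqrt(1 - y^2) - sin(2*y)


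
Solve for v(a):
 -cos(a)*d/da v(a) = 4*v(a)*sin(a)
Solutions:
 v(a) = C1*cos(a)^4


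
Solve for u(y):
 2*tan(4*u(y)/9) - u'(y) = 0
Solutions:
 u(y) = -9*asin(C1*exp(8*y/9))/4 + 9*pi/4
 u(y) = 9*asin(C1*exp(8*y/9))/4


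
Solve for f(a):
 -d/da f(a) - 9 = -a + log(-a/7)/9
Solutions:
 f(a) = C1 + a^2/2 - a*log(-a)/9 + a*(-80 + log(7))/9


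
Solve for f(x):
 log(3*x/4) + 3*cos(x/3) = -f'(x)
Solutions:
 f(x) = C1 - x*log(x) - x*log(3) + x + 2*x*log(2) - 9*sin(x/3)


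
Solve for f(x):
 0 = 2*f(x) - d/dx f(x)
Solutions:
 f(x) = C1*exp(2*x)


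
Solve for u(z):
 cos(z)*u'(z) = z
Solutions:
 u(z) = C1 + Integral(z/cos(z), z)


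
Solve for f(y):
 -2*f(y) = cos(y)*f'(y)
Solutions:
 f(y) = C1*(sin(y) - 1)/(sin(y) + 1)


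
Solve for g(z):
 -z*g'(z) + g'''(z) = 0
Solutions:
 g(z) = C1 + Integral(C2*airyai(z) + C3*airybi(z), z)


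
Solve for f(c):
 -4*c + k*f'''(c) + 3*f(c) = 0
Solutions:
 f(c) = C1*exp(3^(1/3)*c*(-1/k)^(1/3)) + C2*exp(c*(-1/k)^(1/3)*(-3^(1/3) + 3^(5/6)*I)/2) + C3*exp(-c*(-1/k)^(1/3)*(3^(1/3) + 3^(5/6)*I)/2) + 4*c/3


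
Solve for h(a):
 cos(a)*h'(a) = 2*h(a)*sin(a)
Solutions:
 h(a) = C1/cos(a)^2


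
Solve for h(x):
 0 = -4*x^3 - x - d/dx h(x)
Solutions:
 h(x) = C1 - x^4 - x^2/2


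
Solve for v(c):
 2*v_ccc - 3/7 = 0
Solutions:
 v(c) = C1 + C2*c + C3*c^2 + c^3/28


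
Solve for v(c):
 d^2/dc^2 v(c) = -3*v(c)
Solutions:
 v(c) = C1*sin(sqrt(3)*c) + C2*cos(sqrt(3)*c)


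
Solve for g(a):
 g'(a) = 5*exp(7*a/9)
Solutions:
 g(a) = C1 + 45*exp(7*a/9)/7


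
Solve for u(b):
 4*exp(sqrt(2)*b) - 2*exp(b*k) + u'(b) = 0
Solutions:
 u(b) = C1 - 2*sqrt(2)*exp(sqrt(2)*b) + 2*exp(b*k)/k


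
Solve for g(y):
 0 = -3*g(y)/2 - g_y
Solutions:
 g(y) = C1*exp(-3*y/2)


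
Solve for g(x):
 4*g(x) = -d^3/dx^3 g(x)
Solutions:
 g(x) = C3*exp(-2^(2/3)*x) + (C1*sin(2^(2/3)*sqrt(3)*x/2) + C2*cos(2^(2/3)*sqrt(3)*x/2))*exp(2^(2/3)*x/2)


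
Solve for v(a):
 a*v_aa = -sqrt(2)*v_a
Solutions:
 v(a) = C1 + C2*a^(1 - sqrt(2))


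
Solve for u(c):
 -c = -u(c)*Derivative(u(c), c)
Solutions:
 u(c) = -sqrt(C1 + c^2)
 u(c) = sqrt(C1 + c^2)


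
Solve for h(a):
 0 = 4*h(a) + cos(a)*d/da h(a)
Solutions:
 h(a) = C1*(sin(a)^2 - 2*sin(a) + 1)/(sin(a)^2 + 2*sin(a) + 1)


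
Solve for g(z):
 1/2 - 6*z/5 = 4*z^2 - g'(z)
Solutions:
 g(z) = C1 + 4*z^3/3 + 3*z^2/5 - z/2


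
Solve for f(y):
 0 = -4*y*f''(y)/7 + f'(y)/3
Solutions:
 f(y) = C1 + C2*y^(19/12)


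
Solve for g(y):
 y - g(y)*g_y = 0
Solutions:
 g(y) = -sqrt(C1 + y^2)
 g(y) = sqrt(C1 + y^2)


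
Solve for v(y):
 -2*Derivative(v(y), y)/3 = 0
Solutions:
 v(y) = C1


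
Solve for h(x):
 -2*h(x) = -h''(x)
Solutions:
 h(x) = C1*exp(-sqrt(2)*x) + C2*exp(sqrt(2)*x)


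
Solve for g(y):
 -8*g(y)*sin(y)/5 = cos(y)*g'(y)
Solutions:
 g(y) = C1*cos(y)^(8/5)


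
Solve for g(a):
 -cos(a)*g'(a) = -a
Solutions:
 g(a) = C1 + Integral(a/cos(a), a)


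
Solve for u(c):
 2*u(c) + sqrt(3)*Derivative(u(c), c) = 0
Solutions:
 u(c) = C1*exp(-2*sqrt(3)*c/3)


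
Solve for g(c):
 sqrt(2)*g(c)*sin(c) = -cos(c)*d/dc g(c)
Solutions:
 g(c) = C1*cos(c)^(sqrt(2))


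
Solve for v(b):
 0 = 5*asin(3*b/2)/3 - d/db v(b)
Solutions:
 v(b) = C1 + 5*b*asin(3*b/2)/3 + 5*sqrt(4 - 9*b^2)/9


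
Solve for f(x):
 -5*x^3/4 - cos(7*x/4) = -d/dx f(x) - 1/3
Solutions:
 f(x) = C1 + 5*x^4/16 - x/3 + 4*sin(7*x/4)/7


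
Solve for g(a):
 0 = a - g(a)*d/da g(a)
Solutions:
 g(a) = -sqrt(C1 + a^2)
 g(a) = sqrt(C1 + a^2)


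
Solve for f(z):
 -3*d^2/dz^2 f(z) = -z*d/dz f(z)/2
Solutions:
 f(z) = C1 + C2*erfi(sqrt(3)*z/6)


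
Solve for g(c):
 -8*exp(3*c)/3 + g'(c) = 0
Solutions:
 g(c) = C1 + 8*exp(3*c)/9


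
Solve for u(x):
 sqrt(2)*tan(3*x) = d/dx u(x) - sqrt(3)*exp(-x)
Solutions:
 u(x) = C1 + sqrt(2)*log(tan(3*x)^2 + 1)/6 - sqrt(3)*exp(-x)


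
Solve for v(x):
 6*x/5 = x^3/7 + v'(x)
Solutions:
 v(x) = C1 - x^4/28 + 3*x^2/5


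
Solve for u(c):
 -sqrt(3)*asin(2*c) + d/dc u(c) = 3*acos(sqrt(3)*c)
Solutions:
 u(c) = C1 + 3*c*acos(sqrt(3)*c) - sqrt(3)*sqrt(1 - 3*c^2) + sqrt(3)*(c*asin(2*c) + sqrt(1 - 4*c^2)/2)


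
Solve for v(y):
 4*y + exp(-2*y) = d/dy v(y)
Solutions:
 v(y) = C1 + 2*y^2 - exp(-2*y)/2


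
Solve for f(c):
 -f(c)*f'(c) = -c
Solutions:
 f(c) = -sqrt(C1 + c^2)
 f(c) = sqrt(C1 + c^2)


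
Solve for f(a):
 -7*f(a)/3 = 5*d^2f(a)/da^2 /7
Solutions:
 f(a) = C1*sin(7*sqrt(15)*a/15) + C2*cos(7*sqrt(15)*a/15)


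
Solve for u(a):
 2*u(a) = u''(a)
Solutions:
 u(a) = C1*exp(-sqrt(2)*a) + C2*exp(sqrt(2)*a)


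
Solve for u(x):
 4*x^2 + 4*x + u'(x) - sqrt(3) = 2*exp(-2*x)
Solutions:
 u(x) = C1 - 4*x^3/3 - 2*x^2 + sqrt(3)*x - exp(-2*x)


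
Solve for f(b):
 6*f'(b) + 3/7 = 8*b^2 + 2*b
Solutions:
 f(b) = C1 + 4*b^3/9 + b^2/6 - b/14


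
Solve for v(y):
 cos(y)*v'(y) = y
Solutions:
 v(y) = C1 + Integral(y/cos(y), y)


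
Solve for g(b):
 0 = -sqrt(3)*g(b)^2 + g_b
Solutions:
 g(b) = -1/(C1 + sqrt(3)*b)


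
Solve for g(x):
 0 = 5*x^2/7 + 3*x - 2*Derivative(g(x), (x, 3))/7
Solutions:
 g(x) = C1 + C2*x + C3*x^2 + x^5/24 + 7*x^4/16


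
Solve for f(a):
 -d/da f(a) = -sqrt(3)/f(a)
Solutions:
 f(a) = -sqrt(C1 + 2*sqrt(3)*a)
 f(a) = sqrt(C1 + 2*sqrt(3)*a)


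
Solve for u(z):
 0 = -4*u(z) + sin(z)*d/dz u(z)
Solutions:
 u(z) = C1*(cos(z)^2 - 2*cos(z) + 1)/(cos(z)^2 + 2*cos(z) + 1)


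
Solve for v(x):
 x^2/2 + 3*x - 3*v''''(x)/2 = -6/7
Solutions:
 v(x) = C1 + C2*x + C3*x^2 + C4*x^3 + x^6/1080 + x^5/60 + x^4/42


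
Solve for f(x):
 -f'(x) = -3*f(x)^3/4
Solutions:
 f(x) = -sqrt(2)*sqrt(-1/(C1 + 3*x))
 f(x) = sqrt(2)*sqrt(-1/(C1 + 3*x))


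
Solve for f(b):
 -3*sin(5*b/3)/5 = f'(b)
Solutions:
 f(b) = C1 + 9*cos(5*b/3)/25


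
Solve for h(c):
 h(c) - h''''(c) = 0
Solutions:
 h(c) = C1*exp(-c) + C2*exp(c) + C3*sin(c) + C4*cos(c)


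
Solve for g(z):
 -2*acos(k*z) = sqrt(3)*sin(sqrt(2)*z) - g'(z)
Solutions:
 g(z) = C1 + 2*Piecewise((z*acos(k*z) - sqrt(-k^2*z^2 + 1)/k, Ne(k, 0)), (pi*z/2, True)) - sqrt(6)*cos(sqrt(2)*z)/2


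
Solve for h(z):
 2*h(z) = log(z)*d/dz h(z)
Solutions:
 h(z) = C1*exp(2*li(z))


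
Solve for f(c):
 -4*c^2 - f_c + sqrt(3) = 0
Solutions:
 f(c) = C1 - 4*c^3/3 + sqrt(3)*c


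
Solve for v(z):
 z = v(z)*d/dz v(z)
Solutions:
 v(z) = -sqrt(C1 + z^2)
 v(z) = sqrt(C1 + z^2)


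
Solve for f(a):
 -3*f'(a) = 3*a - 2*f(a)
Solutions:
 f(a) = C1*exp(2*a/3) + 3*a/2 + 9/4


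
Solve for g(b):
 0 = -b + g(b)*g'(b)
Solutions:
 g(b) = -sqrt(C1 + b^2)
 g(b) = sqrt(C1 + b^2)


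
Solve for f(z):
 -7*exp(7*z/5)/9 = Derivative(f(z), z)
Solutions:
 f(z) = C1 - 5*exp(7*z/5)/9


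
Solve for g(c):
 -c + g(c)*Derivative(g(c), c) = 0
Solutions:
 g(c) = -sqrt(C1 + c^2)
 g(c) = sqrt(C1 + c^2)


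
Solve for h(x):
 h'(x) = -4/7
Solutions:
 h(x) = C1 - 4*x/7


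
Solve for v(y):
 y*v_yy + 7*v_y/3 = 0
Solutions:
 v(y) = C1 + C2/y^(4/3)


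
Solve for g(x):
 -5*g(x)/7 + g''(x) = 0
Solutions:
 g(x) = C1*exp(-sqrt(35)*x/7) + C2*exp(sqrt(35)*x/7)


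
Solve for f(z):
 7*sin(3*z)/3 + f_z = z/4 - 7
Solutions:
 f(z) = C1 + z^2/8 - 7*z + 7*cos(3*z)/9


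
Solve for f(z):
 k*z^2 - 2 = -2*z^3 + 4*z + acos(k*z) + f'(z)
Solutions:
 f(z) = C1 + k*z^3/3 + z^4/2 - 2*z^2 - 2*z - Piecewise((z*acos(k*z) - sqrt(-k^2*z^2 + 1)/k, Ne(k, 0)), (pi*z/2, True))


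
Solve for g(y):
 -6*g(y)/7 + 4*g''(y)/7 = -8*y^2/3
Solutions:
 g(y) = C1*exp(-sqrt(6)*y/2) + C2*exp(sqrt(6)*y/2) + 28*y^2/9 + 112/27


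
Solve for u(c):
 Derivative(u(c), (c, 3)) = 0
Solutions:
 u(c) = C1 + C2*c + C3*c^2


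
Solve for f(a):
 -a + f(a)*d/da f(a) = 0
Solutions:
 f(a) = -sqrt(C1 + a^2)
 f(a) = sqrt(C1 + a^2)


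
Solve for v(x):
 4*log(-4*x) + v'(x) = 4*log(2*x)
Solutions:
 v(x) = C1 + 4*x*(-log(2) - I*pi)


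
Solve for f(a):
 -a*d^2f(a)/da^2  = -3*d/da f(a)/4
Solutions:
 f(a) = C1 + C2*a^(7/4)


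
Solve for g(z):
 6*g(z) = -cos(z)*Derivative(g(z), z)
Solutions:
 g(z) = C1*(sin(z)^3 - 3*sin(z)^2 + 3*sin(z) - 1)/(sin(z)^3 + 3*sin(z)^2 + 3*sin(z) + 1)


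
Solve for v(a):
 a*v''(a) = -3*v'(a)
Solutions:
 v(a) = C1 + C2/a^2


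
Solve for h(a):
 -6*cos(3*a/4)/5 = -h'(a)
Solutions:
 h(a) = C1 + 8*sin(3*a/4)/5


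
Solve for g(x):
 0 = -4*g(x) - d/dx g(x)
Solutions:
 g(x) = C1*exp(-4*x)


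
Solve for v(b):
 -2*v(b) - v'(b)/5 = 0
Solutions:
 v(b) = C1*exp(-10*b)


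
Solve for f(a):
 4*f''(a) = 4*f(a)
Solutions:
 f(a) = C1*exp(-a) + C2*exp(a)


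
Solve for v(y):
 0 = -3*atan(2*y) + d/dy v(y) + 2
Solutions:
 v(y) = C1 + 3*y*atan(2*y) - 2*y - 3*log(4*y^2 + 1)/4


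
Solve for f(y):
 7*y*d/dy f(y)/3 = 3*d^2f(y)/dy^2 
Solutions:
 f(y) = C1 + C2*erfi(sqrt(14)*y/6)


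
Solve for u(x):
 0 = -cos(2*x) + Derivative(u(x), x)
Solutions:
 u(x) = C1 + sin(2*x)/2


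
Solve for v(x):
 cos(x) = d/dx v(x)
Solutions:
 v(x) = C1 + sin(x)


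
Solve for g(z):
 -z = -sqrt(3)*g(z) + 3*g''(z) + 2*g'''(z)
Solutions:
 g(z) = C1*exp(-z*((-1 + sqrt(-1 + (1 - 2*sqrt(3))^2) + 2*sqrt(3))^(-1/3) + (-1 + sqrt(-1 + (1 - 2*sqrt(3))^2) + 2*sqrt(3))^(1/3) + 2)/4)*sin(sqrt(3)*z*(-(-1 + sqrt(-1 + (1 - 2*sqrt(3))^2) + 2*sqrt(3))^(1/3) + (-1 + sqrt(-1 + (1 - 2*sqrt(3))^2) + 2*sqrt(3))^(-1/3))/4) + C2*exp(-z*((-1 + sqrt(-1 + (1 - 2*sqrt(3))^2) + 2*sqrt(3))^(-1/3) + (-1 + sqrt(-1 + (1 - 2*sqrt(3))^2) + 2*sqrt(3))^(1/3) + 2)/4)*cos(sqrt(3)*z*(-(-1 + sqrt(-1 + (1 - 2*sqrt(3))^2) + 2*sqrt(3))^(1/3) + (-1 + sqrt(-1 + (1 - 2*sqrt(3))^2) + 2*sqrt(3))^(-1/3))/4) + C3*exp(z*(-1 + (-1 + sqrt(-1 + (1 - 2*sqrt(3))^2) + 2*sqrt(3))^(-1/3) + (-1 + sqrt(-1 + (1 - 2*sqrt(3))^2) + 2*sqrt(3))^(1/3))/2) + sqrt(3)*z/3


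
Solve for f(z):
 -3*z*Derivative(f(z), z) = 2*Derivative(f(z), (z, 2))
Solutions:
 f(z) = C1 + C2*erf(sqrt(3)*z/2)


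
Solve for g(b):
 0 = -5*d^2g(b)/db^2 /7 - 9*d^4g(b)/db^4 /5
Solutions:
 g(b) = C1 + C2*b + C3*sin(5*sqrt(7)*b/21) + C4*cos(5*sqrt(7)*b/21)


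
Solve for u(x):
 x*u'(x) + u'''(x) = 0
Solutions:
 u(x) = C1 + Integral(C2*airyai(-x) + C3*airybi(-x), x)


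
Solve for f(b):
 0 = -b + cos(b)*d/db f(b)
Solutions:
 f(b) = C1 + Integral(b/cos(b), b)


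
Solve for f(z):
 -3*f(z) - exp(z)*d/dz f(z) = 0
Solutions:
 f(z) = C1*exp(3*exp(-z))


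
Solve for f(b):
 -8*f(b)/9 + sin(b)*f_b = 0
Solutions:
 f(b) = C1*(cos(b) - 1)^(4/9)/(cos(b) + 1)^(4/9)


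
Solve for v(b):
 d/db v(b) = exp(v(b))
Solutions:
 v(b) = log(-1/(C1 + b))


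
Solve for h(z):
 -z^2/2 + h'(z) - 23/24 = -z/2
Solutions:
 h(z) = C1 + z^3/6 - z^2/4 + 23*z/24


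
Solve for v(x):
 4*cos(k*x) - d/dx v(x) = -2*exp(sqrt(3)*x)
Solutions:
 v(x) = C1 + 2*sqrt(3)*exp(sqrt(3)*x)/3 + 4*sin(k*x)/k


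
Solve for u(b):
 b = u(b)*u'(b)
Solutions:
 u(b) = -sqrt(C1 + b^2)
 u(b) = sqrt(C1 + b^2)


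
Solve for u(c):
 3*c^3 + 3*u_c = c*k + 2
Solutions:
 u(c) = C1 - c^4/4 + c^2*k/6 + 2*c/3


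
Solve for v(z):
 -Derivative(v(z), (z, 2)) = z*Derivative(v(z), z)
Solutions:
 v(z) = C1 + C2*erf(sqrt(2)*z/2)


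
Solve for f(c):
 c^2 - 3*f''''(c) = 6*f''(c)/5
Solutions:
 f(c) = C1 + C2*c + C3*sin(sqrt(10)*c/5) + C4*cos(sqrt(10)*c/5) + 5*c^4/72 - 25*c^2/12


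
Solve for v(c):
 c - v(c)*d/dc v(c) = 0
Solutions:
 v(c) = -sqrt(C1 + c^2)
 v(c) = sqrt(C1 + c^2)


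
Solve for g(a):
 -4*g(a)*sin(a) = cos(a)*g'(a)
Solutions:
 g(a) = C1*cos(a)^4


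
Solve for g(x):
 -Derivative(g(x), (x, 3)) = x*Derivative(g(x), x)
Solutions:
 g(x) = C1 + Integral(C2*airyai(-x) + C3*airybi(-x), x)


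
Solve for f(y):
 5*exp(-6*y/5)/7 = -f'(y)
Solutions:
 f(y) = C1 + 25*exp(-6*y/5)/42


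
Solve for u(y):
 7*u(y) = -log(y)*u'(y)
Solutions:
 u(y) = C1*exp(-7*li(y))


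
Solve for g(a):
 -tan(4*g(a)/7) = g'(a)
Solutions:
 g(a) = -7*asin(C1*exp(-4*a/7))/4 + 7*pi/4
 g(a) = 7*asin(C1*exp(-4*a/7))/4


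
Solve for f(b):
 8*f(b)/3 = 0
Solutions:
 f(b) = 0


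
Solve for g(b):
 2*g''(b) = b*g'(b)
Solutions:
 g(b) = C1 + C2*erfi(b/2)


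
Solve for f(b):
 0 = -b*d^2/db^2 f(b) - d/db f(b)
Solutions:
 f(b) = C1 + C2*log(b)


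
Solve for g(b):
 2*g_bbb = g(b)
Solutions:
 g(b) = C3*exp(2^(2/3)*b/2) + (C1*sin(2^(2/3)*sqrt(3)*b/4) + C2*cos(2^(2/3)*sqrt(3)*b/4))*exp(-2^(2/3)*b/4)


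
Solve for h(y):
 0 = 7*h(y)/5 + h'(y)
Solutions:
 h(y) = C1*exp(-7*y/5)


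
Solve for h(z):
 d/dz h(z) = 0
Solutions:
 h(z) = C1


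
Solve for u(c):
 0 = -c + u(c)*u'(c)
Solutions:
 u(c) = -sqrt(C1 + c^2)
 u(c) = sqrt(C1 + c^2)


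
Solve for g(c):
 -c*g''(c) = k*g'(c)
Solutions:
 g(c) = C1 + c^(1 - re(k))*(C2*sin(log(c)*Abs(im(k))) + C3*cos(log(c)*im(k)))


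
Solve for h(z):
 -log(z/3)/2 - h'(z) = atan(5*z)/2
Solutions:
 h(z) = C1 - z*log(z)/2 - z*atan(5*z)/2 + z/2 + z*log(3)/2 + log(25*z^2 + 1)/20


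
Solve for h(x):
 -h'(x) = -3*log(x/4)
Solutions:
 h(x) = C1 + 3*x*log(x) - x*log(64) - 3*x


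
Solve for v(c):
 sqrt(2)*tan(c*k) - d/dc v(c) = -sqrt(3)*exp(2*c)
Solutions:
 v(c) = C1 + sqrt(2)*Piecewise((-log(cos(c*k))/k, Ne(k, 0)), (0, True)) + sqrt(3)*exp(2*c)/2


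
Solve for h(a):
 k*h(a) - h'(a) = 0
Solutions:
 h(a) = C1*exp(a*k)


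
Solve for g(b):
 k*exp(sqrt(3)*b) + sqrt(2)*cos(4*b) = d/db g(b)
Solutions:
 g(b) = C1 + sqrt(3)*k*exp(sqrt(3)*b)/3 + sqrt(2)*sin(4*b)/4


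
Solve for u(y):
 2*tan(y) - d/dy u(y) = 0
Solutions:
 u(y) = C1 - 2*log(cos(y))


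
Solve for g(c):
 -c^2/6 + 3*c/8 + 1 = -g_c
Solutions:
 g(c) = C1 + c^3/18 - 3*c^2/16 - c


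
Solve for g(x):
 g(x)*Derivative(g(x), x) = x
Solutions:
 g(x) = -sqrt(C1 + x^2)
 g(x) = sqrt(C1 + x^2)


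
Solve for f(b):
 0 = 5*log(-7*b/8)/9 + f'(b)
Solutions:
 f(b) = C1 - 5*b*log(-b)/9 + 5*b*(-log(7) + 1 + 3*log(2))/9


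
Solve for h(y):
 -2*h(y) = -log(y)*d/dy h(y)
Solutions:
 h(y) = C1*exp(2*li(y))


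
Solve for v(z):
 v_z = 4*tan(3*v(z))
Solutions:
 v(z) = -asin(C1*exp(12*z))/3 + pi/3
 v(z) = asin(C1*exp(12*z))/3


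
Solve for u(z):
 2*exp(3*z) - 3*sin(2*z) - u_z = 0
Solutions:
 u(z) = C1 + 2*exp(3*z)/3 + 3*cos(2*z)/2


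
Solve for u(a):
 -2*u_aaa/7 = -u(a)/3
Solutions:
 u(a) = C3*exp(6^(2/3)*7^(1/3)*a/6) + (C1*sin(2^(2/3)*3^(1/6)*7^(1/3)*a/4) + C2*cos(2^(2/3)*3^(1/6)*7^(1/3)*a/4))*exp(-6^(2/3)*7^(1/3)*a/12)


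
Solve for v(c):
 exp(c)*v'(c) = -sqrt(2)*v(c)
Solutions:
 v(c) = C1*exp(sqrt(2)*exp(-c))


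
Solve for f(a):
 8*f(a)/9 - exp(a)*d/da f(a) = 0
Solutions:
 f(a) = C1*exp(-8*exp(-a)/9)


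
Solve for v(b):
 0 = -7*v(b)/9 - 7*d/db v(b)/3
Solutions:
 v(b) = C1*exp(-b/3)


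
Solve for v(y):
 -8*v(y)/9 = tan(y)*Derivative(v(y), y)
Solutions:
 v(y) = C1/sin(y)^(8/9)


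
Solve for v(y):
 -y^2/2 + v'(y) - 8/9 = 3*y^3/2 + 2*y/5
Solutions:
 v(y) = C1 + 3*y^4/8 + y^3/6 + y^2/5 + 8*y/9


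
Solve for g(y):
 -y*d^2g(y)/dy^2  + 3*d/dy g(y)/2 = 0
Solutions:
 g(y) = C1 + C2*y^(5/2)


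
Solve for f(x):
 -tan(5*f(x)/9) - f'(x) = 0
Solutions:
 f(x) = -9*asin(C1*exp(-5*x/9))/5 + 9*pi/5
 f(x) = 9*asin(C1*exp(-5*x/9))/5


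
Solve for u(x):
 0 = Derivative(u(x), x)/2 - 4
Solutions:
 u(x) = C1 + 8*x


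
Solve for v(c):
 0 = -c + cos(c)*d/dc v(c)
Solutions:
 v(c) = C1 + Integral(c/cos(c), c)


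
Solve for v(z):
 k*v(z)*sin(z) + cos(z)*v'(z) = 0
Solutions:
 v(z) = C1*exp(k*log(cos(z)))


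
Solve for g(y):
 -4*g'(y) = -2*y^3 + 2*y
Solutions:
 g(y) = C1 + y^4/8 - y^2/4


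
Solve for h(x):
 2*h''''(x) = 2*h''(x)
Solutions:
 h(x) = C1 + C2*x + C3*exp(-x) + C4*exp(x)


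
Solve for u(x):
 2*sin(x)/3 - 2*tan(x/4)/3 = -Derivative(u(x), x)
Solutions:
 u(x) = C1 - 8*log(cos(x/4))/3 + 2*cos(x)/3


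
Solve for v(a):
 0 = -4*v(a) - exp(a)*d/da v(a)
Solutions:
 v(a) = C1*exp(4*exp(-a))


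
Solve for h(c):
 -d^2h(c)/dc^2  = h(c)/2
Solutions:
 h(c) = C1*sin(sqrt(2)*c/2) + C2*cos(sqrt(2)*c/2)


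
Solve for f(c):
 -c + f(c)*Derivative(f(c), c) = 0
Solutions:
 f(c) = -sqrt(C1 + c^2)
 f(c) = sqrt(C1 + c^2)


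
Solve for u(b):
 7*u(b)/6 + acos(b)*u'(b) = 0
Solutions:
 u(b) = C1*exp(-7*Integral(1/acos(b), b)/6)


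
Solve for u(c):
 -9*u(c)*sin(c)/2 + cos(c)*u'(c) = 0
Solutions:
 u(c) = C1/cos(c)^(9/2)


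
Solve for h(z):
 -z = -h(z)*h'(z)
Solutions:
 h(z) = -sqrt(C1 + z^2)
 h(z) = sqrt(C1 + z^2)


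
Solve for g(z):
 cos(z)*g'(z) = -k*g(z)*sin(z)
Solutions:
 g(z) = C1*exp(k*log(cos(z)))


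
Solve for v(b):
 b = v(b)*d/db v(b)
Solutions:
 v(b) = -sqrt(C1 + b^2)
 v(b) = sqrt(C1 + b^2)


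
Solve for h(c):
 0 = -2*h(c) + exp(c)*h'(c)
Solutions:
 h(c) = C1*exp(-2*exp(-c))


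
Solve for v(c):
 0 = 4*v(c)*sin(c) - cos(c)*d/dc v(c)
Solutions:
 v(c) = C1/cos(c)^4


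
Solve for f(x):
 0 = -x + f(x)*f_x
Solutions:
 f(x) = -sqrt(C1 + x^2)
 f(x) = sqrt(C1 + x^2)


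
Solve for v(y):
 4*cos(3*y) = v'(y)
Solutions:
 v(y) = C1 + 4*sin(3*y)/3


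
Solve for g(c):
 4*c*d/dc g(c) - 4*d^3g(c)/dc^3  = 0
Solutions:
 g(c) = C1 + Integral(C2*airyai(c) + C3*airybi(c), c)


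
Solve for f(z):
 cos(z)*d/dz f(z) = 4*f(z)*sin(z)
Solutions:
 f(z) = C1/cos(z)^4


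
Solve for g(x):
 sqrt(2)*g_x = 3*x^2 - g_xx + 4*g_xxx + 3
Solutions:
 g(x) = C1 + C2*exp(x*(1 - sqrt(1 + 16*sqrt(2)))/8) + C3*exp(x*(1 + sqrt(1 + 16*sqrt(2)))/8) + sqrt(2)*x^3/2 - 3*x^2/2 + 3*sqrt(2)*x + 12*x


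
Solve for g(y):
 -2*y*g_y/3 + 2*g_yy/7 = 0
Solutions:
 g(y) = C1 + C2*erfi(sqrt(42)*y/6)


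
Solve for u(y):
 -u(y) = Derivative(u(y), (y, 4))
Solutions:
 u(y) = (C1*sin(sqrt(2)*y/2) + C2*cos(sqrt(2)*y/2))*exp(-sqrt(2)*y/2) + (C3*sin(sqrt(2)*y/2) + C4*cos(sqrt(2)*y/2))*exp(sqrt(2)*y/2)


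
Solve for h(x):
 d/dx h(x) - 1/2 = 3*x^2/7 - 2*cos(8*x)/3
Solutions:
 h(x) = C1 + x^3/7 + x/2 - sin(8*x)/12


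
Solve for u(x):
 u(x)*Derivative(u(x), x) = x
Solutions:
 u(x) = -sqrt(C1 + x^2)
 u(x) = sqrt(C1 + x^2)


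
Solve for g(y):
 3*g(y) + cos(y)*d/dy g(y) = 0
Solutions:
 g(y) = C1*(sin(y) - 1)^(3/2)/(sin(y) + 1)^(3/2)


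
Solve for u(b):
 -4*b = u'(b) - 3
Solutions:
 u(b) = C1 - 2*b^2 + 3*b


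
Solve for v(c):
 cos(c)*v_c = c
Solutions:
 v(c) = C1 + Integral(c/cos(c), c)


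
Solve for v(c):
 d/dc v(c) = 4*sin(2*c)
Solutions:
 v(c) = C1 - 2*cos(2*c)


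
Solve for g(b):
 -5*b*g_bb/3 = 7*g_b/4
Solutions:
 g(b) = C1 + C2/b^(1/20)


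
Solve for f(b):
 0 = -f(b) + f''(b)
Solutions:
 f(b) = C1*exp(-b) + C2*exp(b)


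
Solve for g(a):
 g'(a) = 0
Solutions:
 g(a) = C1


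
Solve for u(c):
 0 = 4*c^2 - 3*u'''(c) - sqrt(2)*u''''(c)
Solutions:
 u(c) = C1 + C2*c + C3*c^2 + C4*exp(-3*sqrt(2)*c/2) + c^5/45 - sqrt(2)*c^4/27 + 8*c^3/81


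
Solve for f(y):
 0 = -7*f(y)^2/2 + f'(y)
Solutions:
 f(y) = -2/(C1 + 7*y)


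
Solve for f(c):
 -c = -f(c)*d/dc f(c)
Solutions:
 f(c) = -sqrt(C1 + c^2)
 f(c) = sqrt(C1 + c^2)


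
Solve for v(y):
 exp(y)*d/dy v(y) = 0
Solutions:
 v(y) = C1


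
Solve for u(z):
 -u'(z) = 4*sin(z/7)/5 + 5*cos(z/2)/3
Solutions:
 u(z) = C1 - 10*sin(z/2)/3 + 28*cos(z/7)/5


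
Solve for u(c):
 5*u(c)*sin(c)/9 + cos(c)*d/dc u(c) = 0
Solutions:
 u(c) = C1*cos(c)^(5/9)


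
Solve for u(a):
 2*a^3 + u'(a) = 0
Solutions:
 u(a) = C1 - a^4/2


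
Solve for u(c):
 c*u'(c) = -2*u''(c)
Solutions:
 u(c) = C1 + C2*erf(c/2)


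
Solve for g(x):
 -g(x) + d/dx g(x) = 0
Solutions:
 g(x) = C1*exp(x)


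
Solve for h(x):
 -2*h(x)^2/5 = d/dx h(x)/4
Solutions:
 h(x) = 5/(C1 + 8*x)


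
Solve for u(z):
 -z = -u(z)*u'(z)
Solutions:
 u(z) = -sqrt(C1 + z^2)
 u(z) = sqrt(C1 + z^2)


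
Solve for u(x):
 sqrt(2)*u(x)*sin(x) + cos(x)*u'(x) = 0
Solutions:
 u(x) = C1*cos(x)^(sqrt(2))


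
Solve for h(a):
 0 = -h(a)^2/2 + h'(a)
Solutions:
 h(a) = -2/(C1 + a)


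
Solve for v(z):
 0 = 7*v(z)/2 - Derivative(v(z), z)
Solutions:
 v(z) = C1*exp(7*z/2)


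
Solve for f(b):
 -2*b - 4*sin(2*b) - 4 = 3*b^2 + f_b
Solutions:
 f(b) = C1 - b^3 - b^2 - 4*b + 2*cos(2*b)


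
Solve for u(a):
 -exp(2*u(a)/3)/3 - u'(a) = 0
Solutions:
 u(a) = 3*log(-sqrt(-1/(C1 - a))) - 3*log(2)/2 + 3*log(3)
 u(a) = 3*log(-1/(C1 - a))/2 - 3*log(2)/2 + 3*log(3)


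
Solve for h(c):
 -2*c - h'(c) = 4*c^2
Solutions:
 h(c) = C1 - 4*c^3/3 - c^2


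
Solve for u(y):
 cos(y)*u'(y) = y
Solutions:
 u(y) = C1 + Integral(y/cos(y), y)


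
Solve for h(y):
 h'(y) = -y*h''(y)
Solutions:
 h(y) = C1 + C2*log(y)


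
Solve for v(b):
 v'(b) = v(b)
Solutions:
 v(b) = C1*exp(b)


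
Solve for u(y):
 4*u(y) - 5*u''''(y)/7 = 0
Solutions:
 u(y) = C1*exp(-sqrt(2)*5^(3/4)*7^(1/4)*y/5) + C2*exp(sqrt(2)*5^(3/4)*7^(1/4)*y/5) + C3*sin(sqrt(2)*5^(3/4)*7^(1/4)*y/5) + C4*cos(sqrt(2)*5^(3/4)*7^(1/4)*y/5)


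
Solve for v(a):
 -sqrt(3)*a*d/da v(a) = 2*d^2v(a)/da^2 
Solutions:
 v(a) = C1 + C2*erf(3^(1/4)*a/2)


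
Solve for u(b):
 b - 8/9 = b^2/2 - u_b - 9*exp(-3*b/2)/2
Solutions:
 u(b) = C1 + b^3/6 - b^2/2 + 8*b/9 + 3*exp(-3*b/2)


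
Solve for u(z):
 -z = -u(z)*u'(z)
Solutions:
 u(z) = -sqrt(C1 + z^2)
 u(z) = sqrt(C1 + z^2)


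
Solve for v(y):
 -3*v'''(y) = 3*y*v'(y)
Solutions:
 v(y) = C1 + Integral(C2*airyai(-y) + C3*airybi(-y), y)


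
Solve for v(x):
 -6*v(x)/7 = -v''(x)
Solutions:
 v(x) = C1*exp(-sqrt(42)*x/7) + C2*exp(sqrt(42)*x/7)


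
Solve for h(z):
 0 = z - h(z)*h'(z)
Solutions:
 h(z) = -sqrt(C1 + z^2)
 h(z) = sqrt(C1 + z^2)


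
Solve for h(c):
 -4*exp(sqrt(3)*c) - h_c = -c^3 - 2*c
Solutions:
 h(c) = C1 + c^4/4 + c^2 - 4*sqrt(3)*exp(sqrt(3)*c)/3


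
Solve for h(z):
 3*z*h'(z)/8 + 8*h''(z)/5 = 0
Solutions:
 h(z) = C1 + C2*erf(sqrt(30)*z/16)


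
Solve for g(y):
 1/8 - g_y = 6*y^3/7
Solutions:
 g(y) = C1 - 3*y^4/14 + y/8


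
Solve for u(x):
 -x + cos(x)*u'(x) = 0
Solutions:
 u(x) = C1 + Integral(x/cos(x), x)


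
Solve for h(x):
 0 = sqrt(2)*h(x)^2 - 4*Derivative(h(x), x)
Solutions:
 h(x) = -4/(C1 + sqrt(2)*x)


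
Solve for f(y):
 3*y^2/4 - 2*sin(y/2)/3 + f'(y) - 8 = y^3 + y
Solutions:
 f(y) = C1 + y^4/4 - y^3/4 + y^2/2 + 8*y - 4*cos(y/2)/3


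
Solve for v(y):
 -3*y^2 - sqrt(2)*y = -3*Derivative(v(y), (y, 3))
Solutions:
 v(y) = C1 + C2*y + C3*y^2 + y^5/60 + sqrt(2)*y^4/72


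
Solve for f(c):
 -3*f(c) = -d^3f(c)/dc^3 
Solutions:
 f(c) = C3*exp(3^(1/3)*c) + (C1*sin(3^(5/6)*c/2) + C2*cos(3^(5/6)*c/2))*exp(-3^(1/3)*c/2)


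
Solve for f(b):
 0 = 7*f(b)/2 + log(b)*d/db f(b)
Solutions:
 f(b) = C1*exp(-7*li(b)/2)


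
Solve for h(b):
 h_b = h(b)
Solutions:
 h(b) = C1*exp(b)


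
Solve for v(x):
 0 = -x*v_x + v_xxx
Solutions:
 v(x) = C1 + Integral(C2*airyai(x) + C3*airybi(x), x)


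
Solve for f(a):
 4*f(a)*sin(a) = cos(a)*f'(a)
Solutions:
 f(a) = C1/cos(a)^4


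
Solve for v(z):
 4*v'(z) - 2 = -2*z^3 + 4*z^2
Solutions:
 v(z) = C1 - z^4/8 + z^3/3 + z/2


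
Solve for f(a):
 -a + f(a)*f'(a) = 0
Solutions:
 f(a) = -sqrt(C1 + a^2)
 f(a) = sqrt(C1 + a^2)


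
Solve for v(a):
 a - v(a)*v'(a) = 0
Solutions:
 v(a) = -sqrt(C1 + a^2)
 v(a) = sqrt(C1 + a^2)


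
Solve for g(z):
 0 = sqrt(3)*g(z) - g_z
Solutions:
 g(z) = C1*exp(sqrt(3)*z)


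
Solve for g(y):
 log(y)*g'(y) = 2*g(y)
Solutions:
 g(y) = C1*exp(2*li(y))


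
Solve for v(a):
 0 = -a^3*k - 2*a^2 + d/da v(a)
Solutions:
 v(a) = C1 + a^4*k/4 + 2*a^3/3


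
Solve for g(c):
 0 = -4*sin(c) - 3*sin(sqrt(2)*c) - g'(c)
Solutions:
 g(c) = C1 + 4*cos(c) + 3*sqrt(2)*cos(sqrt(2)*c)/2


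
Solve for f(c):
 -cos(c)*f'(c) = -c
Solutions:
 f(c) = C1 + Integral(c/cos(c), c)


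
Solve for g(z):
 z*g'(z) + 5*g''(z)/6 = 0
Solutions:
 g(z) = C1 + C2*erf(sqrt(15)*z/5)


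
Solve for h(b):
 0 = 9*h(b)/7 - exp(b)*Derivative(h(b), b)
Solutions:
 h(b) = C1*exp(-9*exp(-b)/7)


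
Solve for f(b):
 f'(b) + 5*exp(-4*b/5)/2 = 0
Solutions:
 f(b) = C1 + 25*exp(-4*b/5)/8


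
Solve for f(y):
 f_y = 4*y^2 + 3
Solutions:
 f(y) = C1 + 4*y^3/3 + 3*y


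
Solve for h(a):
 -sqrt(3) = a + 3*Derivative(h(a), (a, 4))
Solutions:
 h(a) = C1 + C2*a + C3*a^2 + C4*a^3 - a^5/360 - sqrt(3)*a^4/72


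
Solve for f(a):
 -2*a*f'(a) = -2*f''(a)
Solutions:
 f(a) = C1 + C2*erfi(sqrt(2)*a/2)


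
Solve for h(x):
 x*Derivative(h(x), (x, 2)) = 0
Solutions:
 h(x) = C1 + C2*x
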